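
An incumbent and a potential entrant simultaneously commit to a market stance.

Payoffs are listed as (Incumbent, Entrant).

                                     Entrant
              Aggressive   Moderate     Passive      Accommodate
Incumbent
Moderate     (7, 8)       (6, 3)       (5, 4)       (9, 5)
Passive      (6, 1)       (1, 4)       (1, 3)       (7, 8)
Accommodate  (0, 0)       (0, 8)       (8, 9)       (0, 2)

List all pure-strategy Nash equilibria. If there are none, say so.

The pure Nash equilibria are (Moderate, Aggressive) and (Accommodate, Passive).

Incumbent against Aggressive: payoffs 7, 6, 0 → best response Moderate.
Incumbent against Moderate: payoffs 6, 1, 0 → best response Moderate.
Incumbent against Passive: payoffs 5, 1, 8 → best response Accommodate.
Incumbent against Accommodate: payoffs 9, 7, 0 → best response Moderate.
Entrant against Moderate: payoffs 8, 3, 4, 5 → best response Aggressive.
Entrant against Passive: payoffs 1, 4, 3, 8 → best response Accommodate.
Entrant against Accommodate: payoffs 0, 8, 9, 2 → best response Passive.
Mutual best responses: (Moderate, Aggressive); (Accommodate, Passive).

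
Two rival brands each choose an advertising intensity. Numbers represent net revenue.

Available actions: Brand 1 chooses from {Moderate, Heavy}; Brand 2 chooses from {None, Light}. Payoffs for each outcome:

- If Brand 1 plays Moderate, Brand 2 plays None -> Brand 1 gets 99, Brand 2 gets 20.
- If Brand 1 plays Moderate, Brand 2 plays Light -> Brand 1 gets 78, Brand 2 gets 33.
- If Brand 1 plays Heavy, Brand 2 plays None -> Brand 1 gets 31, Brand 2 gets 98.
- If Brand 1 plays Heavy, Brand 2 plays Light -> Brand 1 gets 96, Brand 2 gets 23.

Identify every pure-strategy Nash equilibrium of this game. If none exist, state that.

Brand 1 against None: payoffs 99, 31 → best response Moderate.
Brand 1 against Light: payoffs 78, 96 → best response Heavy.
Brand 2 against Moderate: payoffs 20, 33 → best response Light.
Brand 2 against Heavy: payoffs 98, 23 → best response None.
No profile is a mutual best response for all players.

none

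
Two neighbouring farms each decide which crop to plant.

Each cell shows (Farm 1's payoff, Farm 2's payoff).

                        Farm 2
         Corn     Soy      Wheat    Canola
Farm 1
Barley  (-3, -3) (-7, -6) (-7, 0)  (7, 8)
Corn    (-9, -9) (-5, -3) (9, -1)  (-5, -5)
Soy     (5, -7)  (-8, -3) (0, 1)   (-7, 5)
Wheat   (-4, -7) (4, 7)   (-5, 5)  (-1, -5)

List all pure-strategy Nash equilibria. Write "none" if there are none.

Check each profile: it is a Nash equilibrium iff no player can strictly gain by switching unilaterally.
(Barley, Corn): Farm 1 can switch to Soy (-3 → 5). Not NE.
(Barley, Soy): Farm 1 can switch to Corn (-7 → -5). Not NE.
(Barley, Wheat): Farm 1 can switch to Corn (-7 → 9). Not NE.
(Barley, Canola): Farm 1 gets 7, best alternative -1; Farm 2 gets 8, best alternative 0. No profitable deviation — NE.
(Corn, Corn): Farm 1 can switch to Barley (-9 → -3). Not NE.
(Corn, Soy): Farm 1 can switch to Wheat (-5 → 4). Not NE.
(Corn, Wheat): Farm 1 gets 9, best alternative 0; Farm 2 gets -1, best alternative -3. No profitable deviation — NE.
(Corn, Canola): Farm 1 can switch to Barley (-5 → 7). Not NE.
(Soy, Corn): Farm 2 can switch to Soy (-7 → -3). Not NE.
(Soy, Soy): Farm 1 can switch to Barley (-8 → -7). Not NE.
(Wheat, Soy): Farm 1 gets 4, best alternative -5; Farm 2 gets 7, best alternative 5. No profitable deviation — NE.
(The remaining 5 profiles each have a profitable deviation by the same check.)

The pure Nash equilibria are (Barley, Canola), (Corn, Wheat), (Wheat, Soy).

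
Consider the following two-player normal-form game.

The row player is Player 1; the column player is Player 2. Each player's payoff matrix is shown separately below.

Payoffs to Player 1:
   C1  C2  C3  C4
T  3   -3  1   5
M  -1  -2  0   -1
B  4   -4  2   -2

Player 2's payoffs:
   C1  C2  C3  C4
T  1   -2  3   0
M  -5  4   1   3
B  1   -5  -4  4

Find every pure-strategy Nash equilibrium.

Pure NE: (M, C2)

Player 1 against C1: payoffs 3, -1, 4 → best response B.
Player 1 against C2: payoffs -3, -2, -4 → best response M.
Player 1 against C3: payoffs 1, 0, 2 → best response B.
Player 1 against C4: payoffs 5, -1, -2 → best response T.
Player 2 against T: payoffs 1, -2, 3, 0 → best response C3.
Player 2 against M: payoffs -5, 4, 1, 3 → best response C2.
Player 2 against B: payoffs 1, -5, -4, 4 → best response C4.
Mutual best responses: (M, C2).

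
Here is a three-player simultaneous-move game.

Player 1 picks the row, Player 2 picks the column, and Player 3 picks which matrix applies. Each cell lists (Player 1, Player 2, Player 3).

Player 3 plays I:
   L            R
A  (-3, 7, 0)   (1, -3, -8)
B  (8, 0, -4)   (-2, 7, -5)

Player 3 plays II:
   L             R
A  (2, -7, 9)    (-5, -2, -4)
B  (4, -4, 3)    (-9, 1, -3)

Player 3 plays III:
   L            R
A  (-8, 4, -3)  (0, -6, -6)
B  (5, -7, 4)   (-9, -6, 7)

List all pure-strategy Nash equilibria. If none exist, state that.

Mark each player's best response to every combination of opponents' strategies; a profile where every player is best-responding is a pure Nash equilibrium.
Player 1 against (L, I): payoffs -3, 8 → best response B.
Player 1 against (L, II): payoffs 2, 4 → best response B.
Player 1 against (L, III): payoffs -8, 5 → best response B.
Player 1 against (R, I): payoffs 1, -2 → best response A.
Player 1 against (R, II): payoffs -5, -9 → best response A.
Player 1 against (R, III): payoffs 0, -9 → best response A.
Player 2 against (A, I): payoffs 7, -3 → best response L.
Player 2 against (A, II): payoffs -7, -2 → best response R.
Player 2 against (A, III): payoffs 4, -6 → best response L.
Player 2 against (B, I): payoffs 0, 7 → best response R.
Player 2 against (B, II): payoffs -4, 1 → best response R.
Player 2 against (B, III): payoffs -7, -6 → best response R.
Player 3 against (A, L): payoffs 0, 9, -3 → best response II.
Player 3 against (A, R): payoffs -8, -4, -6 → best response II.
Player 3 against (B, L): payoffs -4, 3, 4 → best response III.
Player 3 against (B, R): payoffs -5, -3, 7 → best response III.
Mutual best responses: (A, R, II).

(A, R, II)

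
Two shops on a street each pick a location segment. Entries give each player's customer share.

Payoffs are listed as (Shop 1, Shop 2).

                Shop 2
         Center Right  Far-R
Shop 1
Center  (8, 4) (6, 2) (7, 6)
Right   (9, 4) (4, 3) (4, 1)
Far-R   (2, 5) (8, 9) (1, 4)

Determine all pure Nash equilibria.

Shop 1 against Center: payoffs 8, 9, 2 → best response Right.
Shop 1 against Right: payoffs 6, 4, 8 → best response Far-R.
Shop 1 against Far-R: payoffs 7, 4, 1 → best response Center.
Shop 2 against Center: payoffs 4, 2, 6 → best response Far-R.
Shop 2 against Right: payoffs 4, 3, 1 → best response Center.
Shop 2 against Far-R: payoffs 5, 9, 4 → best response Right.
Mutual best responses: (Center, Far-R); (Right, Center); (Far-R, Right).

(Center, Far-R); (Right, Center); (Far-R, Right)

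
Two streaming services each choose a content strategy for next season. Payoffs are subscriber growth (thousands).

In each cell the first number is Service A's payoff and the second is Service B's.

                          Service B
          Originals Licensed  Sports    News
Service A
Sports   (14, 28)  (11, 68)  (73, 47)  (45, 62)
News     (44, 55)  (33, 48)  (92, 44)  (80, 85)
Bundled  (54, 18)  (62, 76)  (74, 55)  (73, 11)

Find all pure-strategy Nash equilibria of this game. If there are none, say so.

(News, News), (Bundled, Licensed)

Service A against Originals: payoffs 14, 44, 54 → best response Bundled.
Service A against Licensed: payoffs 11, 33, 62 → best response Bundled.
Service A against Sports: payoffs 73, 92, 74 → best response News.
Service A against News: payoffs 45, 80, 73 → best response News.
Service B against Sports: payoffs 28, 68, 47, 62 → best response Licensed.
Service B against News: payoffs 55, 48, 44, 85 → best response News.
Service B against Bundled: payoffs 18, 76, 55, 11 → best response Licensed.
Mutual best responses: (News, News); (Bundled, Licensed).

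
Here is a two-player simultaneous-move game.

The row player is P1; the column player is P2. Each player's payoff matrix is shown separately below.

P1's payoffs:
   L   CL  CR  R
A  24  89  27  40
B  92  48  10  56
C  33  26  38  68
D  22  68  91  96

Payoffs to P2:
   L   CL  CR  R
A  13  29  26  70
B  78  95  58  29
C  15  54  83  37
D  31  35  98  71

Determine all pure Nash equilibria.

Pure NE: (D, CR)

(A, L): P1 can switch to B (24 → 92). Not NE.
(A, CL): P2 can switch to R (29 → 70). Not NE.
(A, CR): P1 can switch to C (27 → 38). Not NE.
(A, R): P1 can switch to B (40 → 56). Not NE.
(B, L): P2 can switch to CL (78 → 95). Not NE.
(B, CL): P1 can switch to A (48 → 89). Not NE.
(D, CR): P1 gets 91, best alternative 38; P2 gets 98, best alternative 71. No profitable deviation — NE.
(The remaining 9 profiles each have a profitable deviation by the same check.)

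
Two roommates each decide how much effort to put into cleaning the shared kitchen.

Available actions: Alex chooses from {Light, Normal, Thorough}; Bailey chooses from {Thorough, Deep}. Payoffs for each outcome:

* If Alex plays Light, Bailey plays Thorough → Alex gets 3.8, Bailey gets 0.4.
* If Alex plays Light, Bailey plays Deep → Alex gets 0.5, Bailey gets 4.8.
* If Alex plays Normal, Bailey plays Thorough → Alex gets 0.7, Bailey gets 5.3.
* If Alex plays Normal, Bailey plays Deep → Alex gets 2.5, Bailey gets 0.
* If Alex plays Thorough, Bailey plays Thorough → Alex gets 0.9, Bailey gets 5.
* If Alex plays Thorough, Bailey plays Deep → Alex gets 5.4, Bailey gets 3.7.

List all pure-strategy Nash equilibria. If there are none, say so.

(Light, Thorough): Bailey can switch to Deep (0.4 → 4.8). Not NE.
(Light, Deep): Alex can switch to Normal (0.5 → 2.5). Not NE.
(Normal, Thorough): Alex can switch to Light (0.7 → 3.8). Not NE.
(Normal, Deep): Alex can switch to Thorough (2.5 → 5.4). Not NE.
(Thorough, Thorough): Alex can switch to Light (0.9 → 3.8). Not NE.
(Thorough, Deep): Bailey can switch to Thorough (3.7 → 5). Not NE.

none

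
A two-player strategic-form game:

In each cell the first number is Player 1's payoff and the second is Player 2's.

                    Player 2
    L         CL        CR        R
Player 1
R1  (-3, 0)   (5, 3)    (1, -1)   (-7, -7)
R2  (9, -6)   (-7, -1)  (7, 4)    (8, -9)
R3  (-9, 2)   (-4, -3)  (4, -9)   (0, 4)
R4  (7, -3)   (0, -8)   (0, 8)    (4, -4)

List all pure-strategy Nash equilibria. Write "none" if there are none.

Pure-strategy Nash equilibria: (R1, CL); (R2, CR)

Mark each player's best response to every combination of opponents' strategies; a profile where every player is best-responding is a pure Nash equilibrium.
Player 1 against L: payoffs -3, 9, -9, 7 → best response R2.
Player 1 against CL: payoffs 5, -7, -4, 0 → best response R1.
Player 1 against CR: payoffs 1, 7, 4, 0 → best response R2.
Player 1 against R: payoffs -7, 8, 0, 4 → best response R2.
Player 2 against R1: payoffs 0, 3, -1, -7 → best response CL.
Player 2 against R2: payoffs -6, -1, 4, -9 → best response CR.
Player 2 against R3: payoffs 2, -3, -9, 4 → best response R.
Player 2 against R4: payoffs -3, -8, 8, -4 → best response CR.
Mutual best responses: (R1, CL); (R2, CR).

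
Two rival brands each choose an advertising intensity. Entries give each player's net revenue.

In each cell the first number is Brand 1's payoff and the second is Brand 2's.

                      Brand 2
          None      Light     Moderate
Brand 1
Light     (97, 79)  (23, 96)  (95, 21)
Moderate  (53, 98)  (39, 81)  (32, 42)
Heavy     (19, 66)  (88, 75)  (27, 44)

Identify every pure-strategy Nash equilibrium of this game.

Pure NE: (Heavy, Light)

Mark each player's best response to every combination of opponents' strategies; a profile where every player is best-responding is a pure Nash equilibrium.
Brand 1 against None: payoffs 97, 53, 19 → best response Light.
Brand 1 against Light: payoffs 23, 39, 88 → best response Heavy.
Brand 1 against Moderate: payoffs 95, 32, 27 → best response Light.
Brand 2 against Light: payoffs 79, 96, 21 → best response Light.
Brand 2 against Moderate: payoffs 98, 81, 42 → best response None.
Brand 2 against Heavy: payoffs 66, 75, 44 → best response Light.
Mutual best responses: (Heavy, Light).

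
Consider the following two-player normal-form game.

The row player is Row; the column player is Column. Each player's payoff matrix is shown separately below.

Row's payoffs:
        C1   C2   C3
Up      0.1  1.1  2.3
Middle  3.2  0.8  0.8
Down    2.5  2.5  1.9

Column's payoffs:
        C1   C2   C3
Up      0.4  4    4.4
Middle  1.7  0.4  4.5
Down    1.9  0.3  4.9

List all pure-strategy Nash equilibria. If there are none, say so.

(Up, C3)

Mark each player's best response to every combination of opponents' strategies; a profile where every player is best-responding is a pure Nash equilibrium.
Row against C1: payoffs 0.1, 3.2, 2.5 → best response Middle.
Row against C2: payoffs 1.1, 0.8, 2.5 → best response Down.
Row against C3: payoffs 2.3, 0.8, 1.9 → best response Up.
Column against Up: payoffs 0.4, 4, 4.4 → best response C3.
Column against Middle: payoffs 1.7, 0.4, 4.5 → best response C3.
Column against Down: payoffs 1.9, 0.3, 4.9 → best response C3.
Mutual best responses: (Up, C3).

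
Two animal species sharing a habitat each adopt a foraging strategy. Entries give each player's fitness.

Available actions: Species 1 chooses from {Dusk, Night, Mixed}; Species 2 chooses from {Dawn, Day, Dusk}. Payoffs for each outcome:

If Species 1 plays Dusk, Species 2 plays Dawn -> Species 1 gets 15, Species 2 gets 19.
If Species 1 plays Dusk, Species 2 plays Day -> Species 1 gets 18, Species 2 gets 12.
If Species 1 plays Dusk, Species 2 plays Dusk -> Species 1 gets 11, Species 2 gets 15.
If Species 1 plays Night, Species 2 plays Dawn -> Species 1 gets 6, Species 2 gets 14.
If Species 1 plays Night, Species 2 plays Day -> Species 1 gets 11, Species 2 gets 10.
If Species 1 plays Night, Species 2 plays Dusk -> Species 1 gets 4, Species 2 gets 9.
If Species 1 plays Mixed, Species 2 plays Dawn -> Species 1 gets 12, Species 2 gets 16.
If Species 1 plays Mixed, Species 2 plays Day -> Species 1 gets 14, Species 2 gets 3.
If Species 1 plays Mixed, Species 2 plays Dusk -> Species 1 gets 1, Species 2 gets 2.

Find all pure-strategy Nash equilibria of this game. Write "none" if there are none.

Species 1 against Dawn: payoffs 15, 6, 12 → best response Dusk.
Species 1 against Day: payoffs 18, 11, 14 → best response Dusk.
Species 1 against Dusk: payoffs 11, 4, 1 → best response Dusk.
Species 2 against Dusk: payoffs 19, 12, 15 → best response Dawn.
Species 2 against Night: payoffs 14, 10, 9 → best response Dawn.
Species 2 against Mixed: payoffs 16, 3, 2 → best response Dawn.
Mutual best responses: (Dusk, Dawn).

Pure NE: (Dusk, Dawn)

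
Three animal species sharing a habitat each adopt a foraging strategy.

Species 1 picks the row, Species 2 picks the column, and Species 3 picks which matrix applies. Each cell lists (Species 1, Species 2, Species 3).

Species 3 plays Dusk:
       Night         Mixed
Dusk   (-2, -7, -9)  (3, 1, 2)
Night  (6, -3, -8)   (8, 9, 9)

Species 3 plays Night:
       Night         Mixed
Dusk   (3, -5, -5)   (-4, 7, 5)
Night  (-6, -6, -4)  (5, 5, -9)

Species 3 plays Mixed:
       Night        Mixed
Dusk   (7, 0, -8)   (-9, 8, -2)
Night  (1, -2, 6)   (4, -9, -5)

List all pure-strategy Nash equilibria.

(Dusk, Night, Dusk): Species 1 can switch to Night (-2 → 6). Not NE.
(Dusk, Night, Night): Species 2 can switch to Mixed (-5 → 7). Not NE.
(Dusk, Night, Mixed): Species 2 can switch to Mixed (0 → 8). Not NE.
(Dusk, Mixed, Dusk): Species 1 can switch to Night (3 → 8). Not NE.
(Dusk, Mixed, Night): Species 1 can switch to Night (-4 → 5). Not NE.
(Dusk, Mixed, Mixed): Species 1 can switch to Night (-9 → 4). Not NE.
(Night, Mixed, Dusk): Species 1 gets 8, best alternative 3; Species 2 gets 9, best alternative -3; Species 3 gets 9, best alternative -5. No profitable deviation — NE.
(The remaining 5 profiles each have a profitable deviation by the same check.)

(Night, Mixed, Dusk)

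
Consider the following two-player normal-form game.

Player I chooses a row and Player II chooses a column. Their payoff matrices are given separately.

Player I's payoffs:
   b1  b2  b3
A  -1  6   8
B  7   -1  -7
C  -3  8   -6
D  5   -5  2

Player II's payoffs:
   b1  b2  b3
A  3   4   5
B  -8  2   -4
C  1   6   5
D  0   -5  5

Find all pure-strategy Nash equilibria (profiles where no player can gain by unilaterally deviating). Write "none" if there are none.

(A, b3); (C, b2)

Player I against b1: payoffs -1, 7, -3, 5 → best response B.
Player I against b2: payoffs 6, -1, 8, -5 → best response C.
Player I against b3: payoffs 8, -7, -6, 2 → best response A.
Player II against A: payoffs 3, 4, 5 → best response b3.
Player II against B: payoffs -8, 2, -4 → best response b2.
Player II against C: payoffs 1, 6, 5 → best response b2.
Player II against D: payoffs 0, -5, 5 → best response b3.
Mutual best responses: (A, b3); (C, b2).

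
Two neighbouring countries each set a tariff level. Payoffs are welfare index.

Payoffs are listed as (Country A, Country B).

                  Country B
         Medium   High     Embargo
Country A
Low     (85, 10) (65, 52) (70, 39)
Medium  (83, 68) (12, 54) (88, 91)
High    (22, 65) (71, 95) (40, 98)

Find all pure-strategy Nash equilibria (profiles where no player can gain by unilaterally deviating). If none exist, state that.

Pure NE: (Medium, Embargo)

(Low, Medium): Country B can switch to High (10 → 52). Not NE.
(Low, High): Country A can switch to High (65 → 71). Not NE.
(Low, Embargo): Country A can switch to Medium (70 → 88). Not NE.
(Medium, Medium): Country A can switch to Low (83 → 85). Not NE.
(Medium, High): Country A can switch to Low (12 → 65). Not NE.
(Medium, Embargo): Country A gets 88, best alternative 70; Country B gets 91, best alternative 68. No profitable deviation — NE.
(High, Medium): Country A can switch to Low (22 → 85). Not NE.
(High, High): Country B can switch to Embargo (95 → 98). Not NE.
(High, Embargo): Country A can switch to Low (40 → 70). Not NE.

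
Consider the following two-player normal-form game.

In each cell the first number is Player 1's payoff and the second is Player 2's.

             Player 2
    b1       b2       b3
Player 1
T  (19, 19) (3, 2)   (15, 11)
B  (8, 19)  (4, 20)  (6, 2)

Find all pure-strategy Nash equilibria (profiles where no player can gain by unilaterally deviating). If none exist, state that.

The pure Nash equilibria are (T, b1) and (B, b2).

Player 1 against b1: payoffs 19, 8 → best response T.
Player 1 against b2: payoffs 3, 4 → best response B.
Player 1 against b3: payoffs 15, 6 → best response T.
Player 2 against T: payoffs 19, 2, 11 → best response b1.
Player 2 against B: payoffs 19, 20, 2 → best response b2.
Mutual best responses: (T, b1); (B, b2).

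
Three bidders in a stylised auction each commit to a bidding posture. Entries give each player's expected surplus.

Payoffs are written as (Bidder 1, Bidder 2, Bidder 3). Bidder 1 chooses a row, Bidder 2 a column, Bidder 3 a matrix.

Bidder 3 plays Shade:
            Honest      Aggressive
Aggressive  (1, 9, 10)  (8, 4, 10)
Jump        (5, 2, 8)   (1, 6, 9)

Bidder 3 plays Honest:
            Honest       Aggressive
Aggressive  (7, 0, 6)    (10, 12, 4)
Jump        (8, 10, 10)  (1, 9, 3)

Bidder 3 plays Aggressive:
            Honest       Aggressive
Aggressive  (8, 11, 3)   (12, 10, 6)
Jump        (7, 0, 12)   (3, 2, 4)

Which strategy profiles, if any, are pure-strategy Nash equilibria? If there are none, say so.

This game has no pure Nash equilibrium.

Mark each player's best response to every combination of opponents' strategies; a profile where every player is best-responding is a pure Nash equilibrium.
Bidder 1 against (Honest, Shade): payoffs 1, 5 → best response Jump.
Bidder 1 against (Honest, Honest): payoffs 7, 8 → best response Jump.
Bidder 1 against (Honest, Aggressive): payoffs 8, 7 → best response Aggressive.
Bidder 1 against (Aggressive, Shade): payoffs 8, 1 → best response Aggressive.
Bidder 1 against (Aggressive, Honest): payoffs 10, 1 → best response Aggressive.
Bidder 1 against (Aggressive, Aggressive): payoffs 12, 3 → best response Aggressive.
Bidder 2 against (Aggressive, Shade): payoffs 9, 4 → best response Honest.
Bidder 2 against (Aggressive, Honest): payoffs 0, 12 → best response Aggressive.
Bidder 2 against (Aggressive, Aggressive): payoffs 11, 10 → best response Honest.
Bidder 2 against (Jump, Shade): payoffs 2, 6 → best response Aggressive.
Bidder 2 against (Jump, Honest): payoffs 10, 9 → best response Honest.
Bidder 2 against (Jump, Aggressive): payoffs 0, 2 → best response Aggressive.
Bidder 3 against (Aggressive, Honest): payoffs 10, 6, 3 → best response Shade.
Bidder 3 against (Aggressive, Aggressive): payoffs 10, 4, 6 → best response Shade.
Bidder 3 against (Jump, Honest): payoffs 8, 10, 12 → best response Aggressive.
Bidder 3 against (Jump, Aggressive): payoffs 9, 3, 4 → best response Shade.
No profile is a mutual best response for all players.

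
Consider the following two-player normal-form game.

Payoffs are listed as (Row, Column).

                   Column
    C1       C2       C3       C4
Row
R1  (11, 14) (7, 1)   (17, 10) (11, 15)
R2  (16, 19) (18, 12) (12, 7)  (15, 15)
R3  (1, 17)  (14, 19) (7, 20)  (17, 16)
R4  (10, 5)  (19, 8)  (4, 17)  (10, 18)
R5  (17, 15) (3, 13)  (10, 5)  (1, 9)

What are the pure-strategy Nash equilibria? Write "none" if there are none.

Row against C1: payoffs 11, 16, 1, 10, 17 → best response R5.
Row against C2: payoffs 7, 18, 14, 19, 3 → best response R4.
Row against C3: payoffs 17, 12, 7, 4, 10 → best response R1.
Row against C4: payoffs 11, 15, 17, 10, 1 → best response R3.
Column against R1: payoffs 14, 1, 10, 15 → best response C4.
Column against R2: payoffs 19, 12, 7, 15 → best response C1.
Column against R3: payoffs 17, 19, 20, 16 → best response C3.
Column against R4: payoffs 5, 8, 17, 18 → best response C4.
Column against R5: payoffs 15, 13, 5, 9 → best response C1.
Mutual best responses: (R5, C1).

The unique pure-strategy Nash equilibrium is (R5, C1).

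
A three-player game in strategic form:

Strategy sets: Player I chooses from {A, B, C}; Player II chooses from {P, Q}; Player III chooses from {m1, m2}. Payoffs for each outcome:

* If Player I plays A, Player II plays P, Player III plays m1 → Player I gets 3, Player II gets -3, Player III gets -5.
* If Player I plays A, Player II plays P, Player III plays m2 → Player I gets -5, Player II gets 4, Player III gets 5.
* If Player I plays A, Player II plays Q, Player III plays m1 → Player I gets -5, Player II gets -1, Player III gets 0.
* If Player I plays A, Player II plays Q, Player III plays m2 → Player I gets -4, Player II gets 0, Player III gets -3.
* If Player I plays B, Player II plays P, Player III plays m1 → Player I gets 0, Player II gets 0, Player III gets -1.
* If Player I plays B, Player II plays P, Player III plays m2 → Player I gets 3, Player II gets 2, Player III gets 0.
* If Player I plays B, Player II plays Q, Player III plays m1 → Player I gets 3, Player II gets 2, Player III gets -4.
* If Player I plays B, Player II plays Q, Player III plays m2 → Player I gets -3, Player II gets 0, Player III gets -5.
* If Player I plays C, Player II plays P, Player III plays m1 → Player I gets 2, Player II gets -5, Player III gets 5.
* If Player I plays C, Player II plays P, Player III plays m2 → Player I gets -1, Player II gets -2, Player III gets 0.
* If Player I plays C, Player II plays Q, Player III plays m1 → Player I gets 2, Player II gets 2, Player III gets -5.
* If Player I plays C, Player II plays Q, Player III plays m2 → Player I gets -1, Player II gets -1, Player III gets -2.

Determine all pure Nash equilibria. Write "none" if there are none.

For each strategy profile, look for a profitable unilateral deviation.
(A, P, m1): Player II can switch to Q (-3 → -1). Not NE.
(A, P, m2): Player I can switch to B (-5 → 3). Not NE.
(A, Q, m1): Player I can switch to B (-5 → 3). Not NE.
(A, Q, m2): Player I can switch to B (-4 → -3). Not NE.
(B, P, m1): Player I can switch to A (0 → 3). Not NE.
(B, P, m2): Player I gets 3, best alternative -1; Player II gets 2, best alternative 0; Player III gets 0, best alternative -1. No profitable deviation — NE.
(B, Q, m1): Player I gets 3, best alternative 2; Player II gets 2, best alternative 0; Player III gets -4, best alternative -5. No profitable deviation — NE.
(B, Q, m2): Player I can switch to C (-3 → -1). Not NE.
(C, P, m1): Player I can switch to A (2 → 3). Not NE.
(C, P, m2): Player I can switch to B (-1 → 3). Not NE.
(C, Q, m2): Player I gets -1, best alternative -3; Player II gets -1, best alternative -2; Player III gets -2, best alternative -5. No profitable deviation — NE.
(The remaining 1 profile has a profitable deviation by the same check.)

(B, P, m2), (B, Q, m1), (C, Q, m2)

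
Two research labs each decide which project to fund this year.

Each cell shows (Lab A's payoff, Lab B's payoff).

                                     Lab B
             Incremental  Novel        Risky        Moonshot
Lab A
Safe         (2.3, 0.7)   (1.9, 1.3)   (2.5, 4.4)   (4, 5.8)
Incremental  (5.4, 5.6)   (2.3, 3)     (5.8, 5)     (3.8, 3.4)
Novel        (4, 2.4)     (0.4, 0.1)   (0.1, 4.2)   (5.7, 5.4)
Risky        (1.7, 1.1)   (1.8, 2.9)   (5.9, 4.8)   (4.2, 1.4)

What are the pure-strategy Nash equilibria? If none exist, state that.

Lab A against Incremental: payoffs 2.3, 5.4, 4, 1.7 → best response Incremental.
Lab A against Novel: payoffs 1.9, 2.3, 0.4, 1.8 → best response Incremental.
Lab A against Risky: payoffs 2.5, 5.8, 0.1, 5.9 → best response Risky.
Lab A against Moonshot: payoffs 4, 3.8, 5.7, 4.2 → best response Novel.
Lab B against Safe: payoffs 0.7, 1.3, 4.4, 5.8 → best response Moonshot.
Lab B against Incremental: payoffs 5.6, 3, 5, 3.4 → best response Incremental.
Lab B against Novel: payoffs 2.4, 0.1, 4.2, 5.4 → best response Moonshot.
Lab B against Risky: payoffs 1.1, 2.9, 4.8, 1.4 → best response Risky.
Mutual best responses: (Incremental, Incremental); (Novel, Moonshot); (Risky, Risky).

(Incremental, Incremental); (Novel, Moonshot); (Risky, Risky)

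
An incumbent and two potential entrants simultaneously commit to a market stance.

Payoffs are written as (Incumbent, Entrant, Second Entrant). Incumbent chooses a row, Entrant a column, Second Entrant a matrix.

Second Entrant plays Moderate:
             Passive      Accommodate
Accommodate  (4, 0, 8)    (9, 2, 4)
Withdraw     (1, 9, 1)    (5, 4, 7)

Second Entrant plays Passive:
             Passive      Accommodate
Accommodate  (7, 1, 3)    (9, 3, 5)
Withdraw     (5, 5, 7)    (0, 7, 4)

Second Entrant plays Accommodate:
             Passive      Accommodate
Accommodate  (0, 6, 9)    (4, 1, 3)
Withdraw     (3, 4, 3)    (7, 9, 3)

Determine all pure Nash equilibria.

Pure NE: (Accommodate, Accommodate, Passive)

Incumbent against (Passive, Moderate): payoffs 4, 1 → best response Accommodate.
Incumbent against (Passive, Passive): payoffs 7, 5 → best response Accommodate.
Incumbent against (Passive, Accommodate): payoffs 0, 3 → best response Withdraw.
Incumbent against (Accommodate, Moderate): payoffs 9, 5 → best response Accommodate.
Incumbent against (Accommodate, Passive): payoffs 9, 0 → best response Accommodate.
Incumbent against (Accommodate, Accommodate): payoffs 4, 7 → best response Withdraw.
Entrant against (Accommodate, Moderate): payoffs 0, 2 → best response Accommodate.
Entrant against (Accommodate, Passive): payoffs 1, 3 → best response Accommodate.
Entrant against (Accommodate, Accommodate): payoffs 6, 1 → best response Passive.
Entrant against (Withdraw, Moderate): payoffs 9, 4 → best response Passive.
Entrant against (Withdraw, Passive): payoffs 5, 7 → best response Accommodate.
Entrant against (Withdraw, Accommodate): payoffs 4, 9 → best response Accommodate.
Second Entrant against (Accommodate, Passive): payoffs 8, 3, 9 → best response Accommodate.
Second Entrant against (Accommodate, Accommodate): payoffs 4, 5, 3 → best response Passive.
Second Entrant against (Withdraw, Passive): payoffs 1, 7, 3 → best response Passive.
Second Entrant against (Withdraw, Accommodate): payoffs 7, 4, 3 → best response Moderate.
Mutual best responses: (Accommodate, Accommodate, Passive).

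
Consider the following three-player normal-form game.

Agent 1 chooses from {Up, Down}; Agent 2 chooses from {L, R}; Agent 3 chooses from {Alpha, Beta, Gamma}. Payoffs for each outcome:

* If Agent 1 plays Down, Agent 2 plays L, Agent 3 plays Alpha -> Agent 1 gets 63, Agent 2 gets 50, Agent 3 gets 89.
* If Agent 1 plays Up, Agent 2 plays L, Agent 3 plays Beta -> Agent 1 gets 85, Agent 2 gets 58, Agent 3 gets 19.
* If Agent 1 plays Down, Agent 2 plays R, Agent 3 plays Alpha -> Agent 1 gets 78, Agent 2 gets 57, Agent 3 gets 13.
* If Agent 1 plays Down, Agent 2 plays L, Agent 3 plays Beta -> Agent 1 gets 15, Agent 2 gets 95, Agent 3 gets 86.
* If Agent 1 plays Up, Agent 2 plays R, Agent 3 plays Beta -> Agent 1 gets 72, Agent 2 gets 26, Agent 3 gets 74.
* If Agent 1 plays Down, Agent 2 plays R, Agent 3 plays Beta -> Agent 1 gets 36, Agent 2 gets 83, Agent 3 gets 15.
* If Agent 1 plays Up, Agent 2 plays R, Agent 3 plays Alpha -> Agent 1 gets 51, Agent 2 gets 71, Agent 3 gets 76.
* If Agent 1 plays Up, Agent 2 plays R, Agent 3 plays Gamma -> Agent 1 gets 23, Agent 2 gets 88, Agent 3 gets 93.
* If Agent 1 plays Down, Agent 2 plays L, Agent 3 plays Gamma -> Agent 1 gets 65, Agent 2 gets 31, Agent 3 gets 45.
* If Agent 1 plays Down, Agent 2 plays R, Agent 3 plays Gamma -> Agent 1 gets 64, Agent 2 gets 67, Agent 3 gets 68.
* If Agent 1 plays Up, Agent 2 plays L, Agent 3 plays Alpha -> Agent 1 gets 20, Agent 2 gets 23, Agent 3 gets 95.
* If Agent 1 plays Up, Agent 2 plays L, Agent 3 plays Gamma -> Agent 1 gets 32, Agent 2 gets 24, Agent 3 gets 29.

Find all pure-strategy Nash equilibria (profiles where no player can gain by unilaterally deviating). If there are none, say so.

The unique pure-strategy Nash equilibrium is (Down, R, Gamma).

For each player, find the best response to each opponent profile; mutual best responses are the pure NE.
Agent 1 against (L, Alpha): payoffs 20, 63 → best response Down.
Agent 1 against (L, Beta): payoffs 85, 15 → best response Up.
Agent 1 against (L, Gamma): payoffs 32, 65 → best response Down.
Agent 1 against (R, Alpha): payoffs 51, 78 → best response Down.
Agent 1 against (R, Beta): payoffs 72, 36 → best response Up.
Agent 1 against (R, Gamma): payoffs 23, 64 → best response Down.
Agent 2 against (Up, Alpha): payoffs 23, 71 → best response R.
Agent 2 against (Up, Beta): payoffs 58, 26 → best response L.
Agent 2 against (Up, Gamma): payoffs 24, 88 → best response R.
Agent 2 against (Down, Alpha): payoffs 50, 57 → best response R.
Agent 2 against (Down, Beta): payoffs 95, 83 → best response L.
Agent 2 against (Down, Gamma): payoffs 31, 67 → best response R.
Agent 3 against (Up, L): payoffs 95, 19, 29 → best response Alpha.
Agent 3 against (Up, R): payoffs 76, 74, 93 → best response Gamma.
Agent 3 against (Down, L): payoffs 89, 86, 45 → best response Alpha.
Agent 3 against (Down, R): payoffs 13, 15, 68 → best response Gamma.
Mutual best responses: (Down, R, Gamma).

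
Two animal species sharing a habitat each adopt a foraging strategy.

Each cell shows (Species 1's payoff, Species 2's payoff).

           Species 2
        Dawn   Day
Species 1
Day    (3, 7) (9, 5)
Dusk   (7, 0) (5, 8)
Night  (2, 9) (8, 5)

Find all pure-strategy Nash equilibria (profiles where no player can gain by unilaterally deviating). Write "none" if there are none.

Species 1 against Dawn: payoffs 3, 7, 2 → best response Dusk.
Species 1 against Day: payoffs 9, 5, 8 → best response Day.
Species 2 against Day: payoffs 7, 5 → best response Dawn.
Species 2 against Dusk: payoffs 0, 8 → best response Day.
Species 2 against Night: payoffs 9, 5 → best response Dawn.
No profile is a mutual best response for all players.

No pure-strategy Nash equilibrium.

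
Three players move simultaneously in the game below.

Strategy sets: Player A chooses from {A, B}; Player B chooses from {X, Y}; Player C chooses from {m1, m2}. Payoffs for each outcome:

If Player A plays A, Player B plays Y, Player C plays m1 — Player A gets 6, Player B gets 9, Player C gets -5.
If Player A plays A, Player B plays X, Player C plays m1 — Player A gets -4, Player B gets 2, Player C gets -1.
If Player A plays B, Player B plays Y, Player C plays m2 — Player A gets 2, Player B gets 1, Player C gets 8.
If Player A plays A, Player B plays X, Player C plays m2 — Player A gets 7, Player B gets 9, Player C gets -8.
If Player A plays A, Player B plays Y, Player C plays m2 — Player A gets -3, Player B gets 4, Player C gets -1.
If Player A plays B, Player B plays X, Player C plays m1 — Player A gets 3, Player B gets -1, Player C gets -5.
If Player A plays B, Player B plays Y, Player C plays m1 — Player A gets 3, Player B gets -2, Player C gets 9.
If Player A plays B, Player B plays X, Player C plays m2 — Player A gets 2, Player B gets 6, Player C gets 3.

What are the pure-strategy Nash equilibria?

Mark each player's best response to every combination of opponents' strategies; a profile where every player is best-responding is a pure Nash equilibrium.
Player A against (X, m1): payoffs -4, 3 → best response B.
Player A against (X, m2): payoffs 7, 2 → best response A.
Player A against (Y, m1): payoffs 6, 3 → best response A.
Player A against (Y, m2): payoffs -3, 2 → best response B.
Player B against (A, m1): payoffs 2, 9 → best response Y.
Player B against (A, m2): payoffs 9, 4 → best response X.
Player B against (B, m1): payoffs -1, -2 → best response X.
Player B against (B, m2): payoffs 6, 1 → best response X.
Player C against (A, X): payoffs -1, -8 → best response m1.
Player C against (A, Y): payoffs -5, -1 → best response m2.
Player C against (B, X): payoffs -5, 3 → best response m2.
Player C against (B, Y): payoffs 9, 8 → best response m1.
No profile is a mutual best response for all players.

No pure-strategy Nash equilibrium.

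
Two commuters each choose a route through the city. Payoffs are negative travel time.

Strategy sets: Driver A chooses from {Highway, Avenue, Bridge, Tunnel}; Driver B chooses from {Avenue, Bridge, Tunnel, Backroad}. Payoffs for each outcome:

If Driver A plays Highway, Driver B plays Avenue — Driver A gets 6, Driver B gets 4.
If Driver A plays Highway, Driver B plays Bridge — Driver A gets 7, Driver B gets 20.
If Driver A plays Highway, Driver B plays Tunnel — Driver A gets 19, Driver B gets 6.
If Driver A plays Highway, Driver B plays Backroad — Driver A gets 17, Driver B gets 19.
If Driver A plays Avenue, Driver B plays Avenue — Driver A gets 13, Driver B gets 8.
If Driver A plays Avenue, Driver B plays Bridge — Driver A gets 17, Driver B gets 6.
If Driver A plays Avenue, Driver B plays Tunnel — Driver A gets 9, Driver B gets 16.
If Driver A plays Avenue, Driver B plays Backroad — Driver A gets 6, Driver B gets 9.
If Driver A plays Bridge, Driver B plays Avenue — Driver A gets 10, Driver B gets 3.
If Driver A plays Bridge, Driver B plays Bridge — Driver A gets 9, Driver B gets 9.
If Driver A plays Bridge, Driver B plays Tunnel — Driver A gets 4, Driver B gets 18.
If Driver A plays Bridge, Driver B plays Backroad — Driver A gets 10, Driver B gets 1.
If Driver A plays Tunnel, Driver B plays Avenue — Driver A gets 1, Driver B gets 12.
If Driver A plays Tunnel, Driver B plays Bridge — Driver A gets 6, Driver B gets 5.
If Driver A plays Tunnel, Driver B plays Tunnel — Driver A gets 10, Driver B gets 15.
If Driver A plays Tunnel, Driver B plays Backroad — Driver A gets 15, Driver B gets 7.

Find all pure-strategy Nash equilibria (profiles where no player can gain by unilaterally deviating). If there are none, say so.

Driver A against Avenue: payoffs 6, 13, 10, 1 → best response Avenue.
Driver A against Bridge: payoffs 7, 17, 9, 6 → best response Avenue.
Driver A against Tunnel: payoffs 19, 9, 4, 10 → best response Highway.
Driver A against Backroad: payoffs 17, 6, 10, 15 → best response Highway.
Driver B against Highway: payoffs 4, 20, 6, 19 → best response Bridge.
Driver B against Avenue: payoffs 8, 6, 16, 9 → best response Tunnel.
Driver B against Bridge: payoffs 3, 9, 18, 1 → best response Tunnel.
Driver B against Tunnel: payoffs 12, 5, 15, 7 → best response Tunnel.
No profile is a mutual best response for all players.

There is no pure-strategy Nash equilibrium.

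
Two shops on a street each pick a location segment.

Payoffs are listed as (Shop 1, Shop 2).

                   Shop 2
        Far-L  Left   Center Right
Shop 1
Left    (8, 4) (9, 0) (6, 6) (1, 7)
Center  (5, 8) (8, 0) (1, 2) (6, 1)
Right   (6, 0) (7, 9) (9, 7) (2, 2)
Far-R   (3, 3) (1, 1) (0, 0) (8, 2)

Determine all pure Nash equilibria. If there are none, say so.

none

For each strategy profile, look for a profitable unilateral deviation.
(Left, Far-L): Shop 2 can switch to Center (4 → 6). Not NE.
(Left, Left): Shop 2 can switch to Far-L (0 → 4). Not NE.
(Left, Center): Shop 1 can switch to Right (6 → 9). Not NE.
(Left, Right): Shop 1 can switch to Center (1 → 6). Not NE.
(Center, Far-L): Shop 1 can switch to Left (5 → 8). Not NE.
(Center, Left): Shop 1 can switch to Left (8 → 9). Not NE.
(Center, Center): Shop 1 can switch to Left (1 → 6). Not NE.
(Center, Right): Shop 1 can switch to Far-R (6 → 8). Not NE.
(Right, Far-L): Shop 1 can switch to Left (6 → 8). Not NE.
(Right, Left): Shop 1 can switch to Left (7 → 9). Not NE.
(The remaining 6 profiles each have a profitable deviation by the same check.)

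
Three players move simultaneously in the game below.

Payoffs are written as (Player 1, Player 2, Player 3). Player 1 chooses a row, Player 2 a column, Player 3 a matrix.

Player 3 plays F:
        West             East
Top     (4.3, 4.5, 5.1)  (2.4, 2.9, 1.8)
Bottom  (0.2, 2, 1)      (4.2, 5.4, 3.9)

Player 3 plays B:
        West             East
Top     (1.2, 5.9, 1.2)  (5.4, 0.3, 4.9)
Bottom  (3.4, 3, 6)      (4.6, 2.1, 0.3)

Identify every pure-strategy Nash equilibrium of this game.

The pure Nash equilibria are (Top, West, F); (Bottom, West, B); (Bottom, East, F).

(Top, West, F): Player 1 gets 4.3, best alternative 0.2; Player 2 gets 4.5, best alternative 2.9; Player 3 gets 5.1, best alternative 1.2. No profitable deviation — NE.
(Top, West, B): Player 1 can switch to Bottom (1.2 → 3.4). Not NE.
(Top, East, F): Player 1 can switch to Bottom (2.4 → 4.2). Not NE.
(Top, East, B): Player 2 can switch to West (0.3 → 5.9). Not NE.
(Bottom, West, F): Player 1 can switch to Top (0.2 → 4.3). Not NE.
(Bottom, West, B): Player 1 gets 3.4, best alternative 1.2; Player 2 gets 3, best alternative 2.1; Player 3 gets 6, best alternative 1. No profitable deviation — NE.
(Bottom, East, F): Player 1 gets 4.2, best alternative 2.4; Player 2 gets 5.4, best alternative 2; Player 3 gets 3.9, best alternative 0.3. No profitable deviation — NE.
(Bottom, East, B): Player 1 can switch to Top (4.6 → 5.4). Not NE.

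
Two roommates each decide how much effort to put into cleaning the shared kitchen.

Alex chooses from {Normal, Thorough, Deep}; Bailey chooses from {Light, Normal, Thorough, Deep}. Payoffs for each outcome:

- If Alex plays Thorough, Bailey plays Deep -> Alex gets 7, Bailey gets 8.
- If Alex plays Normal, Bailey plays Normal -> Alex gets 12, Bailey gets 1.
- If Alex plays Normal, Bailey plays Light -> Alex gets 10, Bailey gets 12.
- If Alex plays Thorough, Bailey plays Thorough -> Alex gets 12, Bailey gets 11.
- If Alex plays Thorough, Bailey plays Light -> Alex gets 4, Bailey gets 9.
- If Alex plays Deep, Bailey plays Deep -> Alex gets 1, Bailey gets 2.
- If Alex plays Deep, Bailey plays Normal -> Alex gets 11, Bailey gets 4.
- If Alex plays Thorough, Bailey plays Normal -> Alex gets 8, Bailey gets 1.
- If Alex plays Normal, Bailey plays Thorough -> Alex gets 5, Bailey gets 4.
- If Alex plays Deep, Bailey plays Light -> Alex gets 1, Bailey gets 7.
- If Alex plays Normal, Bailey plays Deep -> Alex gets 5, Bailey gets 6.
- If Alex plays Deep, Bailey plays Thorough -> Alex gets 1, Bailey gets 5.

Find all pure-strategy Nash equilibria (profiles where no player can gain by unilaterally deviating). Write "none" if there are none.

Alex against Light: payoffs 10, 4, 1 → best response Normal.
Alex against Normal: payoffs 12, 8, 11 → best response Normal.
Alex against Thorough: payoffs 5, 12, 1 → best response Thorough.
Alex against Deep: payoffs 5, 7, 1 → best response Thorough.
Bailey against Normal: payoffs 12, 1, 4, 6 → best response Light.
Bailey against Thorough: payoffs 9, 1, 11, 8 → best response Thorough.
Bailey against Deep: payoffs 7, 4, 5, 2 → best response Light.
Mutual best responses: (Normal, Light); (Thorough, Thorough).

(Normal, Light) and (Thorough, Thorough)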